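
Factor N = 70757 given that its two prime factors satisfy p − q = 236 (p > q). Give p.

Since p = q + 236, we have 70757 = q(q + 236), so q² + 236q − 70757 = 0.
Discriminant: 236² + 4·70757 = 55696 + 283028 = 338724; √338724 = 582.
q = (−236 + 582)/2 = 173, and p = q + 236 = 409.
Check: 173 · 409 = 70757.

409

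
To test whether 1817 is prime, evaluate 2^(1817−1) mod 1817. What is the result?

2^1 ≡ 2 (mod 1817)
2^2 ≡ 2^2 = 4 ≡ 4 (mod 1817)
2^4 ≡ 4^2 = 16 ≡ 16 (mod 1817)
2^8 ≡ 16^2 = 256 ≡ 256 (mod 1817)
2^16 ≡ 256^2 = 65536 ≡ 124 (mod 1817)
2^32 ≡ 124^2 = 15376 ≡ 840 (mod 1817)
2^64 ≡ 840^2 = 705600 ≡ 604 (mod 1817)
2^128 ≡ 604^2 = 364816 ≡ 1416 (mod 1817)
2^256 ≡ 1416^2 = 2005056 ≡ 905 (mod 1817)
2^512 ≡ 905^2 = 819025 ≡ 1375 (mod 1817)
2^1024 ≡ 1375^2 = 1890625 ≡ 945 (mod 1817)
1816 = 1024 + 512 + 256 + 16 + 8 in binary powers of 2.
So 2^1816 ≡ 945 · 1375 · 905 · 124 · 256 ≡ 1221 (mod 1817).
Since 1221 ≠ 1, base 2 is a Fermat witness: 1817 is composite.

1221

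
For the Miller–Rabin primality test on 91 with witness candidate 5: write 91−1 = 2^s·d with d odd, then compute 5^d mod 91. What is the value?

83

91 − 1 = 90 = 2^1 · 45, so d = 45.
5^1 ≡ 5 (mod 91)
5^2 ≡ 5^2 = 25 ≡ 25 (mod 91)
5^4 ≡ 25^2 = 625 ≡ 79 (mod 91)
5^8 ≡ 79^2 = 6241 ≡ 53 (mod 91)
5^16 ≡ 53^2 = 2809 ≡ 79 (mod 91)
5^32 ≡ 79^2 = 6241 ≡ 53 (mod 91)
45 = 32 + 8 + 4 + 1 in binary powers of 2.
So 5^45 ≡ 53 · 53 · 79 · 5 ≡ 83 (mod 91).
Squaring chain: 83; never reaches −1, so base 5 is a Miller–Rabin witness that 91 is composite.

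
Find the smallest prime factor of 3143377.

53

3143377 is odd.
Digit sum 28, not divisible by 3.
Ends in 7: not divisible by 5.
7: 3143377 = 7·449053 + 6
11: 3143377 = 11·285761 + 6
13: 3143377 = 13·241798 + 3
17: 3143377 = 17·184904 + 9
19: 3143377 = 19·165440 + 17
23: 3143377 = 23·136668 + 13
29: 3143377 = 29·108392 + 9
31: 3143377 = 31·101399 + 8
37: 3143377 = 37·84956 + 5
41: 3143377 = 41·76667 + 30
43: 3143377 = 43·73101 + 34
47: 3143377 = 47·66880 + 17
53: 3143377 = 53·59309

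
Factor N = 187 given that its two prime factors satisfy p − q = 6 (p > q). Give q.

11

Since p = q + 6, we have 187 = q(q + 6), so q² + 6q − 187 = 0.
Discriminant: 6² + 4·187 = 36 + 748 = 784; √784 = 28.
q = (−6 + 28)/2 = 11, and p = q + 6 = 17.
Check: 11 · 17 = 187.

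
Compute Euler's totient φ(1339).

1224

Factor: 1339 = 13 · 103.
φ(1339) = (13−1) · (103−1) = 12 · 102 = 1224.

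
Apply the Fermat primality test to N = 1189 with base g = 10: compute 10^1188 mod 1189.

10^1 ≡ 10 (mod 1189)
10^2 ≡ 10^2 = 100 ≡ 100 (mod 1189)
10^4 ≡ 100^2 = 10000 ≡ 488 (mod 1189)
10^8 ≡ 488^2 = 238144 ≡ 344 (mod 1189)
10^16 ≡ 344^2 = 118336 ≡ 625 (mod 1189)
10^32 ≡ 625^2 = 390625 ≡ 633 (mod 1189)
10^64 ≡ 633^2 = 400689 ≡ 1185 (mod 1189)
10^128 ≡ 1185^2 = 1404225 ≡ 16 (mod 1189)
10^256 ≡ 16^2 = 256 ≡ 256 (mod 1189)
10^512 ≡ 256^2 = 65536 ≡ 141 (mod 1189)
10^1024 ≡ 141^2 = 19881 ≡ 857 (mod 1189)
1188 = 1024 + 128 + 32 + 4 in binary powers of 2.
So 10^1188 ≡ 857 · 16 · 633 · 488 ≡ 426 (mod 1189).
Since 426 ≠ 1, base 10 is a Fermat witness: 1189 is composite.

426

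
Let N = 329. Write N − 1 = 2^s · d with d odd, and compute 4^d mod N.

296

329 − 1 = 328 = 2^3 · 41, so d = 41.
4^1 ≡ 4 (mod 329)
4^2 ≡ 4^2 = 16 ≡ 16 (mod 329)
4^4 ≡ 16^2 = 256 ≡ 256 (mod 329)
4^8 ≡ 256^2 = 65536 ≡ 65 (mod 329)
4^16 ≡ 65^2 = 4225 ≡ 277 (mod 329)
4^32 ≡ 277^2 = 76729 ≡ 72 (mod 329)
41 = 32 + 8 + 1 in binary powers of 2.
So 4^41 ≡ 72 · 65 · 4 ≡ 296 (mod 329).
Squaring chain: 296 → 102 → 205; never reaches −1, so base 4 is a Miller–Rabin witness that 329 is composite.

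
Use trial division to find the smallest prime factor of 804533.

804533 is odd.
Digit sum 23, not divisible by 3.
Ends in 3: not divisible by 5.
7: 804533 = 7·114933 + 2
11: 804533 = 11·73139 + 4
13: 804533 = 13·61887 + 2
17: 804533 = 17·47325 + 8
19: 804533 = 19·42343 + 16
23: 804533 = 23·34979 + 16
29: 804533 = 29·27742 + 15
31: 804533 = 31·25952 + 21
37: 804533 = 37·21744 + 5
41: 804533 = 41·19622 + 31
43: 804533 = 43·18710 + 3
47: 804533 = 47·17117 + 34
53: 804533 = 53·15179 + 46
59: 804533 = 59·13636 + 9
61: 804533 = 61·13189 + 4
67: 804533 = 67·12007 + 64
71: 804533 = 71·11331 + 32
73: 804533 = 73·11021

73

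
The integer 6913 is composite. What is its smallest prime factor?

6913 is odd.
Digit sum 19, not divisible by 3.
Ends in 3: not divisible by 5.
7: 6913 = 7·987 + 4
11: 6913 = 11·628 + 5
13: 6913 = 13·531 + 10
17: 6913 = 17·406 + 11
19: 6913 = 19·363 + 16
23: 6913 = 23·300 + 13
29: 6913 = 29·238 + 11
31: 6913 = 31·223

31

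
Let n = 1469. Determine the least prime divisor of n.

13

1469 is odd.
Digit sum 20, not divisible by 3.
Ends in 9: not divisible by 5.
7: 1469 = 7·209 + 6
11: 1469 = 11·133 + 6
13: 1469 = 13·113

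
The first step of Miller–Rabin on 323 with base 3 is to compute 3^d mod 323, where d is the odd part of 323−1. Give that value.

241

323 − 1 = 322 = 2^1 · 161, so d = 161.
3^1 ≡ 3 (mod 323)
3^2 ≡ 3^2 = 9 ≡ 9 (mod 323)
3^4 ≡ 9^2 = 81 ≡ 81 (mod 323)
3^8 ≡ 81^2 = 6561 ≡ 101 (mod 323)
3^16 ≡ 101^2 = 10201 ≡ 188 (mod 323)
3^32 ≡ 188^2 = 35344 ≡ 137 (mod 323)
3^64 ≡ 137^2 = 18769 ≡ 35 (mod 323)
3^128 ≡ 35^2 = 1225 ≡ 256 (mod 323)
161 = 128 + 32 + 1 in binary powers of 2.
So 3^161 ≡ 256 · 137 · 3 ≡ 241 (mod 323).
Squaring chain: 241; never reaches −1, so base 3 is a Miller–Rabin witness that 323 is composite.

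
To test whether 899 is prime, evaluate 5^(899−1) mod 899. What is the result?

315

5^1 ≡ 5 (mod 899)
5^2 ≡ 5^2 = 25 ≡ 25 (mod 899)
5^4 ≡ 25^2 = 625 ≡ 625 (mod 899)
5^8 ≡ 625^2 = 390625 ≡ 459 (mod 899)
5^16 ≡ 459^2 = 210681 ≡ 315 (mod 899)
5^32 ≡ 315^2 = 99225 ≡ 335 (mod 899)
5^64 ≡ 335^2 = 112225 ≡ 749 (mod 899)
5^128 ≡ 749^2 = 561001 ≡ 25 (mod 899)
5^256 ≡ 25^2 = 625 ≡ 625 (mod 899)
5^512 ≡ 625^2 = 390625 ≡ 459 (mod 899)
898 = 512 + 256 + 128 + 2 in binary powers of 2.
So 5^898 ≡ 459 · 625 · 25 · 25 ≡ 315 (mod 899).
Since 315 ≠ 1, base 5 is a Fermat witness: 899 is composite.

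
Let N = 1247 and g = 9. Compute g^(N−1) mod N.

552

9^1 ≡ 9 (mod 1247)
9^2 ≡ 9^2 = 81 ≡ 81 (mod 1247)
9^4 ≡ 81^2 = 6561 ≡ 326 (mod 1247)
9^8 ≡ 326^2 = 106276 ≡ 281 (mod 1247)
9^16 ≡ 281^2 = 78961 ≡ 400 (mod 1247)
9^32 ≡ 400^2 = 160000 ≡ 384 (mod 1247)
9^64 ≡ 384^2 = 147456 ≡ 310 (mod 1247)
9^128 ≡ 310^2 = 96100 ≡ 81 (mod 1247)
9^256 ≡ 81^2 = 6561 ≡ 326 (mod 1247)
9^512 ≡ 326^2 = 106276 ≡ 281 (mod 1247)
9^1024 ≡ 281^2 = 78961 ≡ 400 (mod 1247)
1246 = 1024 + 128 + 64 + 16 + 8 + 4 + 2 in binary powers of 2.
So 9^1246 ≡ 400 · 81 · 310 · 400 · 281 · 326 · 81 ≡ 552 (mod 1247).
Since 552 ≠ 1, base 9 is a Fermat witness: 1247 is composite.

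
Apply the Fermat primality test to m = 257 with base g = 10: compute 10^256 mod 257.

1

10^1 ≡ 10 (mod 257)
10^2 ≡ 10^2 = 100 ≡ 100 (mod 257)
10^4 ≡ 100^2 = 10000 ≡ 234 (mod 257)
10^8 ≡ 234^2 = 54756 ≡ 15 (mod 257)
10^16 ≡ 15^2 = 225 ≡ 225 (mod 257)
10^32 ≡ 225^2 = 50625 ≡ 253 (mod 257)
10^64 ≡ 253^2 = 64009 ≡ 16 (mod 257)
10^128 ≡ 16^2 = 256 ≡ 256 (mod 257)
10^256 ≡ 256^2 = 65536 ≡ 1 (mod 257)
256 = 256 in binary powers of 2.
So 10^256 ≡ 1 ≡ 1 (mod 257).
Since the result is 1, base 10 gives no evidence that 257 is composite.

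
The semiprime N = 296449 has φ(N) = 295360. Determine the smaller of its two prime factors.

521

φ(n) = (p−1)(q−1) = n − (p+q) + 1, so p + q = 296449 − 295360 + 1 = 1090.
p and q are the roots of t² − 1090t + 296449 = 0.
Discriminant: 1090² − 4·296449 = 1188100 − 1185796 = 2304; √2304 = 48.
q = (1090 − 48)/2 = 521, p = (1090 + 48)/2 = 569.
Check: 521 · 569 = 296449.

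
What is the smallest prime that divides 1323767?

41

1323767 is odd.
Digit sum 29, not divisible by 3.
Ends in 7: not divisible by 5.
7: 1323767 = 7·189109 + 4
11: 1323767 = 11·120342 + 5
13: 1323767 = 13·101828 + 3
17: 1323767 = 17·77868 + 11
19: 1323767 = 19·69671 + 18
23: 1323767 = 23·57555 + 2
29: 1323767 = 29·45647 + 4
31: 1323767 = 31·42702 + 5
37: 1323767 = 37·35777 + 18
41: 1323767 = 41·32287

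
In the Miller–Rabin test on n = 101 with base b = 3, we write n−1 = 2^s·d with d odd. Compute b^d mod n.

101 − 1 = 100 = 2^2 · 25, so d = 25.
3^1 ≡ 3 (mod 101)
3^2 ≡ 3^2 = 9 ≡ 9 (mod 101)
3^4 ≡ 9^2 = 81 ≡ 81 (mod 101)
3^8 ≡ 81^2 = 6561 ≡ 97 (mod 101)
3^16 ≡ 97^2 = 9409 ≡ 16 (mod 101)
25 = 16 + 8 + 1 in binary powers of 2.
So 3^25 ≡ 16 · 97 · 3 ≡ 10 (mod 101).
Squaring chain: 10 → 100; reaches −1, so base 3 does not prove 101 composite.

10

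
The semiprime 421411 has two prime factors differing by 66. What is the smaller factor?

617

Since p = q + 66, we have 421411 = q(q + 66), so q² + 66q − 421411 = 0.
Discriminant: 66² + 4·421411 = 4356 + 1685644 = 1690000; √1690000 = 1300.
q = (−66 + 1300)/2 = 617, and p = q + 66 = 683.
Check: 617 · 683 = 421411.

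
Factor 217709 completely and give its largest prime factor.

83

217709 = 43 · 5063
5063 = 61 · 83
83 is prime.
So 217709 = 43 · 61 · 83; the largest prime factor is 83.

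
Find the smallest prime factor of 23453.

47

23453 is odd.
Digit sum 17, not divisible by 3.
Ends in 3: not divisible by 5.
7: 23453 = 7·3350 + 3
11: 23453 = 11·2132 + 1
13: 23453 = 13·1804 + 1
17: 23453 = 17·1379 + 10
19: 23453 = 19·1234 + 7
23: 23453 = 23·1019 + 16
29: 23453 = 29·808 + 21
31: 23453 = 31·756 + 17
37: 23453 = 37·633 + 32
41: 23453 = 41·572 + 1
43: 23453 = 43·545 + 18
47: 23453 = 47·499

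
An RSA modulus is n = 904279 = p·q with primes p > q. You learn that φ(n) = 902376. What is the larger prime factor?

φ(n) = (p−1)(q−1) = n − (p+q) + 1, so p + q = 904279 − 902376 + 1 = 1904.
p and q are the roots of t² − 1904t + 904279 = 0.
Discriminant: 1904² − 4·904279 = 3625216 − 3617116 = 8100; √8100 = 90.
q = (1904 − 90)/2 = 907, p = (1904 + 90)/2 = 997.
Check: 907 · 997 = 904279.

997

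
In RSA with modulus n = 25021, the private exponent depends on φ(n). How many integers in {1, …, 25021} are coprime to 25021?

24700

Factor: 25021 = 131 · 191.
φ(25021) = (131−1) · (191−1) = 130 · 190 = 24700.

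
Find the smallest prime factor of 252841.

17

252841 is odd.
Digit sum 22, not divisible by 3.
Ends in 1: not divisible by 5.
7: 252841 = 7·36120 + 1
11: 252841 = 11·22985 + 6
13: 252841 = 13·19449 + 4
17: 252841 = 17·14873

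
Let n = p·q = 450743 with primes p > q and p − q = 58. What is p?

701

Since p = q + 58, we have 450743 = q(q + 58), so q² + 58q − 450743 = 0.
Discriminant: 58² + 4·450743 = 3364 + 1802972 = 1806336; √1806336 = 1344.
q = (−58 + 1344)/2 = 643, and p = q + 58 = 701.
Check: 643 · 701 = 450743.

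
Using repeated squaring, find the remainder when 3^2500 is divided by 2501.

245

3^1 ≡ 3 (mod 2501)
3^2 ≡ 3^2 = 9 ≡ 9 (mod 2501)
3^4 ≡ 9^2 = 81 ≡ 81 (mod 2501)
3^8 ≡ 81^2 = 6561 ≡ 1559 (mod 2501)
3^16 ≡ 1559^2 = 2430481 ≡ 2010 (mod 2501)
3^32 ≡ 2010^2 = 4040100 ≡ 985 (mod 2501)
3^64 ≡ 985^2 = 970225 ≡ 2338 (mod 2501)
3^128 ≡ 2338^2 = 5466244 ≡ 1559 (mod 2501)
3^256 ≡ 1559^2 = 2430481 ≡ 2010 (mod 2501)
3^512 ≡ 2010^2 = 4040100 ≡ 985 (mod 2501)
3^1024 ≡ 985^2 = 970225 ≡ 2338 (mod 2501)
3^2048 ≡ 2338^2 = 5466244 ≡ 1559 (mod 2501)
2500 = 2048 + 256 + 128 + 64 + 4 in binary powers of 2.
So 3^2500 ≡ 1559 · 2010 · 1559 · 2338 · 81 ≡ 245 (mod 2501).
Since 245 ≠ 1, base 3 is a Fermat witness: 2501 is composite.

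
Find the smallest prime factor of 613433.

23

613433 is odd.
Digit sum 20, not divisible by 3.
Ends in 3: not divisible by 5.
7: 613433 = 7·87633 + 2
11: 613433 = 11·55766 + 7
13: 613433 = 13·47187 + 2
17: 613433 = 17·36084 + 5
19: 613433 = 19·32285 + 18
23: 613433 = 23·26671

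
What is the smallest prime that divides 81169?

11

81169 is odd.
Digit sum 25, not divisible by 3.
Ends in 9: not divisible by 5.
7: 81169 = 7·11595 + 4
11: 81169 = 11·7379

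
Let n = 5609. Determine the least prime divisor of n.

71

5609 is odd.
Digit sum 20, not divisible by 3.
Ends in 9: not divisible by 5.
7: 5609 = 7·801 + 2
11: 5609 = 11·509 + 10
13: 5609 = 13·431 + 6
17: 5609 = 17·329 + 16
19: 5609 = 19·295 + 4
23: 5609 = 23·243 + 20
29: 5609 = 29·193 + 12
31: 5609 = 31·180 + 29
37: 5609 = 37·151 + 22
41: 5609 = 41·136 + 33
43: 5609 = 43·130 + 19
47: 5609 = 47·119 + 16
53: 5609 = 53·105 + 44
59: 5609 = 59·95 + 4
61: 5609 = 61·91 + 58
67: 5609 = 67·83 + 48
71: 5609 = 71·79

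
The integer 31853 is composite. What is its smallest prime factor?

31853 is odd.
Digit sum 20, not divisible by 3.
Ends in 3: not divisible by 5.
7: 31853 = 7·4550 + 3
11: 31853 = 11·2895 + 8
13: 31853 = 13·2450 + 3
17: 31853 = 17·1873 + 12
19: 31853 = 19·1676 + 9
23: 31853 = 23·1384 + 21
29: 31853 = 29·1098 + 11
31: 31853 = 31·1027 + 16
37: 31853 = 37·860 + 33
41: 31853 = 41·776 + 37
43: 31853 = 43·740 + 33
47: 31853 = 47·677 + 34
53: 31853 = 53·601

53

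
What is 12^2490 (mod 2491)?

873

12^1 ≡ 12 (mod 2491)
12^2 ≡ 12^2 = 144 ≡ 144 (mod 2491)
12^4 ≡ 144^2 = 20736 ≡ 808 (mod 2491)
12^8 ≡ 808^2 = 652864 ≡ 222 (mod 2491)
12^16 ≡ 222^2 = 49284 ≡ 1955 (mod 2491)
12^32 ≡ 1955^2 = 3822025 ≡ 831 (mod 2491)
12^64 ≡ 831^2 = 690561 ≡ 554 (mod 2491)
12^128 ≡ 554^2 = 306916 ≡ 523 (mod 2491)
12^256 ≡ 523^2 = 273529 ≡ 2010 (mod 2491)
12^512 ≡ 2010^2 = 4040100 ≡ 2189 (mod 2491)
12^1024 ≡ 2189^2 = 4791721 ≡ 1528 (mod 2491)
12^2048 ≡ 1528^2 = 2334784 ≡ 717 (mod 2491)
2490 = 2048 + 256 + 128 + 32 + 16 + 8 + 2 in binary powers of 2.
So 12^2490 ≡ 717 · 2010 · 523 · 831 · 1955 · 222 · 144 ≡ 873 (mod 2491).
Since 873 ≠ 1, base 12 is a Fermat witness: 2491 is composite.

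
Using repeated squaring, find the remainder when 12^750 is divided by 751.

1

12^1 ≡ 12 (mod 751)
12^2 ≡ 12^2 = 144 ≡ 144 (mod 751)
12^4 ≡ 144^2 = 20736 ≡ 459 (mod 751)
12^8 ≡ 459^2 = 210681 ≡ 401 (mod 751)
12^16 ≡ 401^2 = 160801 ≡ 87 (mod 751)
12^32 ≡ 87^2 = 7569 ≡ 59 (mod 751)
12^64 ≡ 59^2 = 3481 ≡ 477 (mod 751)
12^128 ≡ 477^2 = 227529 ≡ 727 (mod 751)
12^256 ≡ 727^2 = 528529 ≡ 576 (mod 751)
12^512 ≡ 576^2 = 331776 ≡ 585 (mod 751)
750 = 512 + 128 + 64 + 32 + 8 + 4 + 2 in binary powers of 2.
So 12^750 ≡ 585 · 727 · 477 · 59 · 401 · 459 · 144 ≡ 1 (mod 751).
Since the result is 1, base 12 gives no evidence that 751 is composite.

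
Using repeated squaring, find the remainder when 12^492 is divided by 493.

378

12^1 ≡ 12 (mod 493)
12^2 ≡ 12^2 = 144 ≡ 144 (mod 493)
12^4 ≡ 144^2 = 20736 ≡ 30 (mod 493)
12^8 ≡ 30^2 = 900 ≡ 407 (mod 493)
12^16 ≡ 407^2 = 165649 ≡ 1 (mod 493)
12^32 ≡ 1^2 = 1 ≡ 1 (mod 493)
12^64 ≡ 1^2 = 1 ≡ 1 (mod 493)
12^128 ≡ 1^2 = 1 ≡ 1 (mod 493)
12^256 ≡ 1^2 = 1 ≡ 1 (mod 493)
492 = 256 + 128 + 64 + 32 + 8 + 4 in binary powers of 2.
So 12^492 ≡ 1 · 1 · 1 · 1 · 407 · 30 ≡ 378 (mod 493).
Since 378 ≠ 1, base 12 is a Fermat witness: 493 is composite.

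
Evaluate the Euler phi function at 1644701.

1600560

Factor: 1644701 = 79 · 109 · 191.
φ(1644701) = (79−1) · (109−1) · (191−1) = 78 · 108 · 190 = 1600560.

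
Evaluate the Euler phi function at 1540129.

1496880

Factor: 1540129 = 67 · 127 · 181.
φ(1540129) = (67−1) · (127−1) · (181−1) = 66 · 126 · 180 = 1496880.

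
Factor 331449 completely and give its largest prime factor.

97

331449 = 3 · 110483
110483 = 17 · 6499
6499 = 67 · 97
97 is prime.
So 331449 = 3 · 17 · 67 · 97; the largest prime factor is 97.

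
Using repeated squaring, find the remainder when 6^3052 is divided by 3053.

2113

6^1 ≡ 6 (mod 3053)
6^2 ≡ 6^2 = 36 ≡ 36 (mod 3053)
6^4 ≡ 36^2 = 1296 ≡ 1296 (mod 3053)
6^8 ≡ 1296^2 = 1679616 ≡ 466 (mod 3053)
6^16 ≡ 466^2 = 217156 ≡ 393 (mod 3053)
6^32 ≡ 393^2 = 154449 ≡ 1799 (mod 3053)
6^64 ≡ 1799^2 = 3236401 ≡ 221 (mod 3053)
6^128 ≡ 221^2 = 48841 ≡ 3046 (mod 3053)
6^256 ≡ 3046^2 = 9278116 ≡ 49 (mod 3053)
6^512 ≡ 49^2 = 2401 ≡ 2401 (mod 3053)
6^1024 ≡ 2401^2 = 5764801 ≡ 737 (mod 3053)
6^2048 ≡ 737^2 = 543169 ≡ 2788 (mod 3053)
3052 = 2048 + 512 + 256 + 128 + 64 + 32 + 8 + 4 in binary powers of 2.
So 6^3052 ≡ 2788 · 2401 · 49 · 3046 · 221 · 1799 · 466 · 1296 ≡ 2113 (mod 3053).
Since 2113 ≠ 1, base 6 is a Fermat witness: 3053 is composite.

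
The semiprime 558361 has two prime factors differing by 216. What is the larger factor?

Since p = q + 216, we have 558361 = q(q + 216), so q² + 216q − 558361 = 0.
Discriminant: 216² + 4·558361 = 46656 + 2233444 = 2280100; √2280100 = 1510.
q = (−216 + 1510)/2 = 647, and p = q + 216 = 863.
Check: 647 · 863 = 558361.

863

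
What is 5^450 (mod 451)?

5^1 ≡ 5 (mod 451)
5^2 ≡ 5^2 = 25 ≡ 25 (mod 451)
5^4 ≡ 25^2 = 625 ≡ 174 (mod 451)
5^8 ≡ 174^2 = 30276 ≡ 59 (mod 451)
5^16 ≡ 59^2 = 3481 ≡ 324 (mod 451)
5^32 ≡ 324^2 = 104976 ≡ 344 (mod 451)
5^64 ≡ 344^2 = 118336 ≡ 174 (mod 451)
5^128 ≡ 174^2 = 30276 ≡ 59 (mod 451)
5^256 ≡ 59^2 = 3481 ≡ 324 (mod 451)
450 = 256 + 128 + 64 + 2 in binary powers of 2.
So 5^450 ≡ 324 · 59 · 174 · 25 ≡ 122 (mod 451).
Since 122 ≠ 1, base 5 is a Fermat witness: 451 is composite.

122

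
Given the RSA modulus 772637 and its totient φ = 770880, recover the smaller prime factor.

877

φ(n) = (p−1)(q−1) = n − (p+q) + 1, so p + q = 772637 − 770880 + 1 = 1758.
p and q are the roots of t² − 1758t + 772637 = 0.
Discriminant: 1758² − 4·772637 = 3090564 − 3090548 = 16; √16 = 4.
q = (1758 − 4)/2 = 877, p = (1758 + 4)/2 = 881.
Check: 877 · 881 = 772637.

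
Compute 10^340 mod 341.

10^1 ≡ 10 (mod 341)
10^2 ≡ 10^2 = 100 ≡ 100 (mod 341)
10^4 ≡ 100^2 = 10000 ≡ 111 (mod 341)
10^8 ≡ 111^2 = 12321 ≡ 45 (mod 341)
10^16 ≡ 45^2 = 2025 ≡ 320 (mod 341)
10^32 ≡ 320^2 = 102400 ≡ 100 (mod 341)
10^64 ≡ 100^2 = 10000 ≡ 111 (mod 341)
10^128 ≡ 111^2 = 12321 ≡ 45 (mod 341)
10^256 ≡ 45^2 = 2025 ≡ 320 (mod 341)
340 = 256 + 64 + 16 + 4 in binary powers of 2.
So 10^340 ≡ 320 · 111 · 320 · 111 ≡ 67 (mod 341).
Since 67 ≠ 1, base 10 is a Fermat witness: 341 is composite.

67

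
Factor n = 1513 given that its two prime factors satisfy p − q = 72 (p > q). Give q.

17

Since p = q + 72, we have 1513 = q(q + 72), so q² + 72q − 1513 = 0.
Discriminant: 72² + 4·1513 = 5184 + 6052 = 11236; √11236 = 106.
q = (−72 + 106)/2 = 17, and p = q + 72 = 89.
Check: 17 · 89 = 1513.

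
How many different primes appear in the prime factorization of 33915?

33915 = 3 · 11305
11305 = 5 · 2261
2261 = 7 · 323
323 = 17 · 19
33915 = 3 · 5 · 7 · 17 · 19, which has 5 distinct prime factors.

5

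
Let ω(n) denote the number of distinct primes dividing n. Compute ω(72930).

72930 = 2 · 36465
36465 = 3 · 12155
12155 = 5 · 2431
2431 = 11 · 221
221 = 13 · 17
72930 = 2 · 3 · 5 · 11 · 13 · 17, which has 6 distinct prime factors.

6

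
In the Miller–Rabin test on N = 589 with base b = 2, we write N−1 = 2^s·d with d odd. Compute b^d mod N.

589 − 1 = 588 = 2^2 · 147, so d = 147.
2^1 ≡ 2 (mod 589)
2^2 ≡ 2^2 = 4 ≡ 4 (mod 589)
2^4 ≡ 4^2 = 16 ≡ 16 (mod 589)
2^8 ≡ 16^2 = 256 ≡ 256 (mod 589)
2^16 ≡ 256^2 = 65536 ≡ 157 (mod 589)
2^32 ≡ 157^2 = 24649 ≡ 500 (mod 589)
2^64 ≡ 500^2 = 250000 ≡ 264 (mod 589)
2^128 ≡ 264^2 = 69696 ≡ 194 (mod 589)
147 = 128 + 16 + 2 + 1 in binary powers of 2.
So 2^147 ≡ 194 · 157 · 4 · 2 ≡ 407 (mod 589).
Squaring chain: 407 → 140; never reaches −1, so base 2 is a Miller–Rabin witness that 589 is composite.

407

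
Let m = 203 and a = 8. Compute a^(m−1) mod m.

8^1 ≡ 8 (mod 203)
8^2 ≡ 8^2 = 64 ≡ 64 (mod 203)
8^4 ≡ 64^2 = 4096 ≡ 36 (mod 203)
8^8 ≡ 36^2 = 1296 ≡ 78 (mod 203)
8^16 ≡ 78^2 = 6084 ≡ 197 (mod 203)
8^32 ≡ 197^2 = 38809 ≡ 36 (mod 203)
8^64 ≡ 36^2 = 1296 ≡ 78 (mod 203)
8^128 ≡ 78^2 = 6084 ≡ 197 (mod 203)
202 = 128 + 64 + 8 + 2 in binary powers of 2.
So 8^202 ≡ 197 · 78 · 78 · 64 ≡ 71 (mod 203).
Since 71 ≠ 1, base 8 is a Fermat witness: 203 is composite.

71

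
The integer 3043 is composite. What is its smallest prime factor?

17

3043 is odd.
Digit sum 10, not divisible by 3.
Ends in 3: not divisible by 5.
7: 3043 = 7·434 + 5
11: 3043 = 11·276 + 7
13: 3043 = 13·234 + 1
17: 3043 = 17·179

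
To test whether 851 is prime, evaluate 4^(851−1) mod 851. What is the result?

478

4^1 ≡ 4 (mod 851)
4^2 ≡ 4^2 = 16 ≡ 16 (mod 851)
4^4 ≡ 16^2 = 256 ≡ 256 (mod 851)
4^8 ≡ 256^2 = 65536 ≡ 9 (mod 851)
4^16 ≡ 9^2 = 81 ≡ 81 (mod 851)
4^32 ≡ 81^2 = 6561 ≡ 604 (mod 851)
4^64 ≡ 604^2 = 364816 ≡ 588 (mod 851)
4^128 ≡ 588^2 = 345744 ≡ 238 (mod 851)
4^256 ≡ 238^2 = 56644 ≡ 478 (mod 851)
4^512 ≡ 478^2 = 228484 ≡ 416 (mod 851)
850 = 512 + 256 + 64 + 16 + 2 in binary powers of 2.
So 4^850 ≡ 416 · 478 · 588 · 81 · 16 ≡ 478 (mod 851).
Since 478 ≠ 1, base 4 is a Fermat witness: 851 is composite.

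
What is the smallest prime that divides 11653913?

11653913 is odd.
Digit sum 29, not divisible by 3.
Ends in 3: not divisible by 5.
7: 11653913 = 7·1664844 + 5
11: 11653913 = 11·1059446 + 7
13: 11653913 = 13·896454 + 11
17: 11653913 = 17·685524 + 5
19: 11653913 = 19·613363 + 16
23: 11653913 = 23·506691 + 20
29: 11653913 = 29·401859 + 2
31: 11653913 = 31·375932 + 21
37: 11653913 = 37·314970 + 23
41: 11653913 = 41·284241 + 32
43: 11653913 = 43·271021 + 10
47: 11653913 = 47·247955 + 28
53: 11653913 = 53·219885 + 8
59: 11653913 = 59·197523 + 56
61: 11653913 = 61·191047 + 46
67: 11653913 = 67·173939

67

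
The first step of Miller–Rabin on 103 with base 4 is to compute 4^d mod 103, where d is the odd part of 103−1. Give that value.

1

103 − 1 = 102 = 2^1 · 51, so d = 51.
4^1 ≡ 4 (mod 103)
4^2 ≡ 4^2 = 16 ≡ 16 (mod 103)
4^4 ≡ 16^2 = 256 ≡ 50 (mod 103)
4^8 ≡ 50^2 = 2500 ≡ 28 (mod 103)
4^16 ≡ 28^2 = 784 ≡ 63 (mod 103)
4^32 ≡ 63^2 = 3969 ≡ 55 (mod 103)
51 = 32 + 16 + 2 + 1 in binary powers of 2.
So 4^51 ≡ 55 · 63 · 16 · 4 ≡ 1 (mod 103).
Since 4^d ≡ 1 (mod 103), base 4 does not prove 103 composite.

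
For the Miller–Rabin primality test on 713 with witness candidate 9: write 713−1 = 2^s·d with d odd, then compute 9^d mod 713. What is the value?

713 − 1 = 712 = 2^3 · 89, so d = 89.
9^1 ≡ 9 (mod 713)
9^2 ≡ 9^2 = 81 ≡ 81 (mod 713)
9^4 ≡ 81^2 = 6561 ≡ 144 (mod 713)
9^8 ≡ 144^2 = 20736 ≡ 59 (mod 713)
9^16 ≡ 59^2 = 3481 ≡ 629 (mod 713)
9^32 ≡ 629^2 = 395641 ≡ 639 (mod 713)
9^64 ≡ 639^2 = 408321 ≡ 485 (mod 713)
89 = 64 + 16 + 8 + 1 in binary powers of 2.
So 9^89 ≡ 485 · 629 · 59 · 9 ≡ 193 (mod 713).
Squaring chain: 193 → 173 → 696; never reaches −1, so base 9 is a Miller–Rabin witness that 713 is composite.

193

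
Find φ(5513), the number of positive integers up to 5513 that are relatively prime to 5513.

Factor: 5513 = 37 · 149.
φ(5513) = (37−1) · (149−1) = 36 · 148 = 5328.

5328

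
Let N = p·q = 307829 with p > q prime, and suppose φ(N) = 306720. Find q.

541

φ(n) = (p−1)(q−1) = n − (p+q) + 1, so p + q = 307829 − 306720 + 1 = 1110.
p and q are the roots of t² − 1110t + 307829 = 0.
Discriminant: 1110² − 4·307829 = 1232100 − 1231316 = 784; √784 = 28.
q = (1110 − 28)/2 = 541, p = (1110 + 28)/2 = 569.
Check: 541 · 569 = 307829.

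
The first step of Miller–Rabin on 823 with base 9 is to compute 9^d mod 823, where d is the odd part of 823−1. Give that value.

823 − 1 = 822 = 2^1 · 411, so d = 411.
9^1 ≡ 9 (mod 823)
9^2 ≡ 9^2 = 81 ≡ 81 (mod 823)
9^4 ≡ 81^2 = 6561 ≡ 800 (mod 823)
9^8 ≡ 800^2 = 640000 ≡ 529 (mod 823)
9^16 ≡ 529^2 = 279841 ≡ 21 (mod 823)
9^32 ≡ 21^2 = 441 ≡ 441 (mod 823)
9^64 ≡ 441^2 = 194481 ≡ 253 (mod 823)
9^128 ≡ 253^2 = 64009 ≡ 638 (mod 823)
9^256 ≡ 638^2 = 407044 ≡ 482 (mod 823)
411 = 256 + 128 + 16 + 8 + 2 + 1 in binary powers of 2.
So 9^411 ≡ 482 · 638 · 21 · 529 · 81 · 9 ≡ 1 (mod 823).
Since 9^d ≡ 1 (mod 823), base 9 does not prove 823 composite.

1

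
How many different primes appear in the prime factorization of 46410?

6

46410 = 2 · 23205
23205 = 3 · 7735
7735 = 5 · 1547
1547 = 7 · 221
221 = 13 · 17
46410 = 2 · 3 · 5 · 7 · 13 · 17, which has 6 distinct prime factors.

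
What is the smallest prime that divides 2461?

2461 is odd.
Digit sum 13, not divisible by 3.
Ends in 1: not divisible by 5.
7: 2461 = 7·351 + 4
11: 2461 = 11·223 + 8
13: 2461 = 13·189 + 4
17: 2461 = 17·144 + 13
19: 2461 = 19·129 + 10
23: 2461 = 23·107

23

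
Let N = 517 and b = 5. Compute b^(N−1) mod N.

5^1 ≡ 5 (mod 517)
5^2 ≡ 5^2 = 25 ≡ 25 (mod 517)
5^4 ≡ 25^2 = 625 ≡ 108 (mod 517)
5^8 ≡ 108^2 = 11664 ≡ 290 (mod 517)
5^16 ≡ 290^2 = 84100 ≡ 346 (mod 517)
5^32 ≡ 346^2 = 119716 ≡ 289 (mod 517)
5^64 ≡ 289^2 = 83521 ≡ 284 (mod 517)
5^128 ≡ 284^2 = 80656 ≡ 4 (mod 517)
5^256 ≡ 4^2 = 16 ≡ 16 (mod 517)
5^512 ≡ 16^2 = 256 ≡ 256 (mod 517)
516 = 512 + 4 in binary powers of 2.
So 5^516 ≡ 256 · 108 ≡ 247 (mod 517).
Since 247 ≠ 1, base 5 is a Fermat witness: 517 is composite.

247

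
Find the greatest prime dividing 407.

37

407 = 11 · 37
37 is prime.
So 407 = 11 · 37; the largest prime factor is 37.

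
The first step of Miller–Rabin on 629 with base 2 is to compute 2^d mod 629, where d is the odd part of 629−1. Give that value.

15

629 − 1 = 628 = 2^2 · 157, so d = 157.
2^1 ≡ 2 (mod 629)
2^2 ≡ 2^2 = 4 ≡ 4 (mod 629)
2^4 ≡ 4^2 = 16 ≡ 16 (mod 629)
2^8 ≡ 16^2 = 256 ≡ 256 (mod 629)
2^16 ≡ 256^2 = 65536 ≡ 120 (mod 629)
2^32 ≡ 120^2 = 14400 ≡ 562 (mod 629)
2^64 ≡ 562^2 = 315844 ≡ 86 (mod 629)
2^128 ≡ 86^2 = 7396 ≡ 477 (mod 629)
157 = 128 + 16 + 8 + 4 + 1 in binary powers of 2.
So 2^157 ≡ 477 · 120 · 256 · 16 · 2 ≡ 15 (mod 629).
Squaring chain: 15 → 225; never reaches −1, so base 2 is a Miller–Rabin witness that 629 is composite.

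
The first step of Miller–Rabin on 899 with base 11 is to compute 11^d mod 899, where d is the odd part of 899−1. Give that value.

823

899 − 1 = 898 = 2^1 · 449, so d = 449.
11^1 ≡ 11 (mod 899)
11^2 ≡ 11^2 = 121 ≡ 121 (mod 899)
11^4 ≡ 121^2 = 14641 ≡ 257 (mod 899)
11^8 ≡ 257^2 = 66049 ≡ 422 (mod 899)
11^16 ≡ 422^2 = 178084 ≡ 82 (mod 899)
11^32 ≡ 82^2 = 6724 ≡ 431 (mod 899)
11^64 ≡ 431^2 = 185761 ≡ 567 (mod 899)
11^128 ≡ 567^2 = 321489 ≡ 546 (mod 899)
11^256 ≡ 546^2 = 298116 ≡ 547 (mod 899)
449 = 256 + 128 + 64 + 1 in binary powers of 2.
So 11^449 ≡ 547 · 546 · 567 · 11 ≡ 823 (mod 899).
Squaring chain: 823; never reaches −1, so base 11 is a Miller–Rabin witness that 899 is composite.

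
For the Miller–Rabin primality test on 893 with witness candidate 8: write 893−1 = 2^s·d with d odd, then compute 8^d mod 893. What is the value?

893 − 1 = 892 = 2^2 · 223, so d = 223.
8^1 ≡ 8 (mod 893)
8^2 ≡ 8^2 = 64 ≡ 64 (mod 893)
8^4 ≡ 64^2 = 4096 ≡ 524 (mod 893)
8^8 ≡ 524^2 = 274576 ≡ 425 (mod 893)
8^16 ≡ 425^2 = 180625 ≡ 239 (mod 893)
8^32 ≡ 239^2 = 57121 ≡ 862 (mod 893)
8^64 ≡ 862^2 = 743044 ≡ 68 (mod 893)
8^128 ≡ 68^2 = 4624 ≡ 159 (mod 893)
223 = 128 + 64 + 16 + 8 + 4 + 2 + 1 in binary powers of 2.
So 8^223 ≡ 159 · 68 · 239 · 425 · 524 · 64 · 8 ≡ 521 (mod 893).
Squaring chain: 521 → 862; never reaches −1, so base 8 is a Miller–Rabin witness that 893 is composite.

521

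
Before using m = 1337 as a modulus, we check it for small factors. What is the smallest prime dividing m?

7

1337 is odd.
Digit sum 14, not divisible by 3.
Ends in 7: not divisible by 5.
7: 1337 = 7·191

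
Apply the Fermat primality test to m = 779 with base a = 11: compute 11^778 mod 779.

144

11^1 ≡ 11 (mod 779)
11^2 ≡ 11^2 = 121 ≡ 121 (mod 779)
11^4 ≡ 121^2 = 14641 ≡ 619 (mod 779)
11^8 ≡ 619^2 = 383161 ≡ 672 (mod 779)
11^16 ≡ 672^2 = 451584 ≡ 543 (mod 779)
11^32 ≡ 543^2 = 294849 ≡ 387 (mod 779)
11^64 ≡ 387^2 = 149769 ≡ 201 (mod 779)
11^128 ≡ 201^2 = 40401 ≡ 672 (mod 779)
11^256 ≡ 672^2 = 451584 ≡ 543 (mod 779)
11^512 ≡ 543^2 = 294849 ≡ 387 (mod 779)
778 = 512 + 256 + 8 + 2 in binary powers of 2.
So 11^778 ≡ 387 · 543 · 672 · 121 ≡ 144 (mod 779).
Since 144 ≠ 1, base 11 is a Fermat witness: 779 is composite.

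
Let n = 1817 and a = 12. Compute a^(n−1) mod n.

12^1 ≡ 12 (mod 1817)
12^2 ≡ 12^2 = 144 ≡ 144 (mod 1817)
12^4 ≡ 144^2 = 20736 ≡ 749 (mod 1817)
12^8 ≡ 749^2 = 561001 ≡ 1365 (mod 1817)
12^16 ≡ 1365^2 = 1863225 ≡ 800 (mod 1817)
12^32 ≡ 800^2 = 640000 ≡ 416 (mod 1817)
12^64 ≡ 416^2 = 173056 ≡ 441 (mod 1817)
12^128 ≡ 441^2 = 194481 ≡ 62 (mod 1817)
12^256 ≡ 62^2 = 3844 ≡ 210 (mod 1817)
12^512 ≡ 210^2 = 44100 ≡ 492 (mod 1817)
12^1024 ≡ 492^2 = 242064 ≡ 403 (mod 1817)
1816 = 1024 + 512 + 256 + 16 + 8 in binary powers of 2.
So 12^1816 ≡ 403 · 492 · 210 · 800 · 1365 ≡ 1553 (mod 1817).
Since 1553 ≠ 1, base 12 is a Fermat witness: 1817 is composite.

1553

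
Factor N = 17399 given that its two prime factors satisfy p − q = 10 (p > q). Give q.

Since p = q + 10, we have 17399 = q(q + 10), so q² + 10q − 17399 = 0.
Discriminant: 10² + 4·17399 = 100 + 69596 = 69696; √69696 = 264.
q = (−10 + 264)/2 = 127, and p = q + 10 = 137.
Check: 127 · 137 = 17399.

127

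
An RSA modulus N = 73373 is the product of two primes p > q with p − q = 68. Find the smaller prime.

239

Since p = q + 68, we have 73373 = q(q + 68), so q² + 68q − 73373 = 0.
Discriminant: 68² + 4·73373 = 4624 + 293492 = 298116; √298116 = 546.
q = (−68 + 546)/2 = 239, and p = q + 68 = 307.
Check: 239 · 307 = 73373.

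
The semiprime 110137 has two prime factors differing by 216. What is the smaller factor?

241

Since p = q + 216, we have 110137 = q(q + 216), so q² + 216q − 110137 = 0.
Discriminant: 216² + 4·110137 = 46656 + 440548 = 487204; √487204 = 698.
q = (−216 + 698)/2 = 241, and p = q + 216 = 457.
Check: 241 · 457 = 110137.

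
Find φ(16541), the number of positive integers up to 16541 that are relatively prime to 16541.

13248

Factor: 16541 = 7 · 17 · 139.
φ(16541) = (7−1) · (17−1) · (139−1) = 6 · 16 · 138 = 13248.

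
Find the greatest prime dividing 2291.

79

2291 = 29 · 79
79 is prime.
So 2291 = 29 · 79; the largest prime factor is 79.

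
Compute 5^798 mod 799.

5^1 ≡ 5 (mod 799)
5^2 ≡ 5^2 = 25 ≡ 25 (mod 799)
5^4 ≡ 25^2 = 625 ≡ 625 (mod 799)
5^8 ≡ 625^2 = 390625 ≡ 713 (mod 799)
5^16 ≡ 713^2 = 508369 ≡ 205 (mod 799)
5^32 ≡ 205^2 = 42025 ≡ 477 (mod 799)
5^64 ≡ 477^2 = 227529 ≡ 613 (mod 799)
5^128 ≡ 613^2 = 375769 ≡ 239 (mod 799)
5^256 ≡ 239^2 = 57121 ≡ 392 (mod 799)
5^512 ≡ 392^2 = 153664 ≡ 256 (mod 799)
798 = 512 + 256 + 16 + 8 + 4 + 2 in binary powers of 2.
So 5^798 ≡ 256 · 392 · 205 · 713 · 625 · 25 ≡ 440 (mod 799).
Since 440 ≠ 1, base 5 is a Fermat witness: 799 is composite.

440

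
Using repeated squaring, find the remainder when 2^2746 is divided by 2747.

1212

2^1 ≡ 2 (mod 2747)
2^2 ≡ 2^2 = 4 ≡ 4 (mod 2747)
2^4 ≡ 4^2 = 16 ≡ 16 (mod 2747)
2^8 ≡ 16^2 = 256 ≡ 256 (mod 2747)
2^16 ≡ 256^2 = 65536 ≡ 2355 (mod 2747)
2^32 ≡ 2355^2 = 5546025 ≡ 2579 (mod 2747)
2^64 ≡ 2579^2 = 6651241 ≡ 754 (mod 2747)
2^128 ≡ 754^2 = 568516 ≡ 2634 (mod 2747)
2^256 ≡ 2634^2 = 6937956 ≡ 1781 (mod 2747)
2^512 ≡ 1781^2 = 3171961 ≡ 1923 (mod 2747)
2^1024 ≡ 1923^2 = 3697929 ≡ 467 (mod 2747)
2^2048 ≡ 467^2 = 218089 ≡ 1076 (mod 2747)
2746 = 2048 + 512 + 128 + 32 + 16 + 8 + 2 in binary powers of 2.
So 2^2746 ≡ 1076 · 1923 · 2634 · 2579 · 2355 · 256 · 4 ≡ 1212 (mod 2747).
Since 1212 ≠ 1, base 2 is a Fermat witness: 2747 is composite.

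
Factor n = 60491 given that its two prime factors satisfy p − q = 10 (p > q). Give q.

Since p = q + 10, we have 60491 = q(q + 10), so q² + 10q − 60491 = 0.
Discriminant: 10² + 4·60491 = 100 + 241964 = 242064; √242064 = 492.
q = (−10 + 492)/2 = 241, and p = q + 10 = 251.
Check: 241 · 251 = 60491.

241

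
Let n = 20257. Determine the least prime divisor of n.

20257 is odd.
Digit sum 16, not divisible by 3.
Ends in 7: not divisible by 5.
7: 20257 = 7·2893 + 6
11: 20257 = 11·1841 + 6
13: 20257 = 13·1558 + 3
17: 20257 = 17·1191 + 10
19: 20257 = 19·1066 + 3
23: 20257 = 23·880 + 17
29: 20257 = 29·698 + 15
31: 20257 = 31·653 + 14
37: 20257 = 37·547 + 18
41: 20257 = 41·494 + 3
43: 20257 = 43·471 + 4
47: 20257 = 47·431

47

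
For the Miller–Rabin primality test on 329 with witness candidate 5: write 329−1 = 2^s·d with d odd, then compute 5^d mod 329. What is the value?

329 − 1 = 328 = 2^3 · 41, so d = 41.
5^1 ≡ 5 (mod 329)
5^2 ≡ 5^2 = 25 ≡ 25 (mod 329)
5^4 ≡ 25^2 = 625 ≡ 296 (mod 329)
5^8 ≡ 296^2 = 87616 ≡ 102 (mod 329)
5^16 ≡ 102^2 = 10404 ≡ 205 (mod 329)
5^32 ≡ 205^2 = 42025 ≡ 242 (mod 329)
41 = 32 + 8 + 1 in binary powers of 2.
So 5^41 ≡ 242 · 102 · 5 ≡ 45 (mod 329).
Squaring chain: 45 → 51 → 298; never reaches −1, so base 5 is a Miller–Rabin witness that 329 is composite.

45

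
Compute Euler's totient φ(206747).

193600

Factor: 206747 = 23 · 89 · 101.
φ(206747) = (23−1) · (89−1) · (101−1) = 22 · 88 · 100 = 193600.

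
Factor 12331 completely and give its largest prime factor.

59

12331 = 11 · 1121
1121 = 19 · 59
59 is prime.
So 12331 = 11 · 19 · 59; the largest prime factor is 59.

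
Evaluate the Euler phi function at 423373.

Factor: 423373 = 67 · 71 · 89.
φ(423373) = (67−1) · (71−1) · (89−1) = 66 · 70 · 88 = 406560.

406560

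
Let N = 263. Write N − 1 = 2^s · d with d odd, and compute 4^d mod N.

1

263 − 1 = 262 = 2^1 · 131, so d = 131.
4^1 ≡ 4 (mod 263)
4^2 ≡ 4^2 = 16 ≡ 16 (mod 263)
4^4 ≡ 16^2 = 256 ≡ 256 (mod 263)
4^8 ≡ 256^2 = 65536 ≡ 49 (mod 263)
4^16 ≡ 49^2 = 2401 ≡ 34 (mod 263)
4^32 ≡ 34^2 = 1156 ≡ 104 (mod 263)
4^64 ≡ 104^2 = 10816 ≡ 33 (mod 263)
4^128 ≡ 33^2 = 1089 ≡ 37 (mod 263)
131 = 128 + 2 + 1 in binary powers of 2.
So 4^131 ≡ 37 · 16 · 4 ≡ 1 (mod 263).
Since 4^d ≡ 1 (mod 263), base 4 does not prove 263 composite.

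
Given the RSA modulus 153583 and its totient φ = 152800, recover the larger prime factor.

φ(n) = (p−1)(q−1) = n − (p+q) + 1, so p + q = 153583 − 152800 + 1 = 784.
p and q are the roots of t² − 784t + 153583 = 0.
Discriminant: 784² − 4·153583 = 614656 − 614332 = 324; √324 = 18.
q = (784 − 18)/2 = 383, p = (784 + 18)/2 = 401.
Check: 383 · 401 = 153583.

401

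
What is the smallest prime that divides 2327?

2327 is odd.
Digit sum 14, not divisible by 3.
Ends in 7: not divisible by 5.
7: 2327 = 7·332 + 3
11: 2327 = 11·211 + 6
13: 2327 = 13·179

13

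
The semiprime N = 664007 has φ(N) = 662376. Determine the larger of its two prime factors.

859

φ(n) = (p−1)(q−1) = n − (p+q) + 1, so p + q = 664007 − 662376 + 1 = 1632.
p and q are the roots of t² − 1632t + 664007 = 0.
Discriminant: 1632² − 4·664007 = 2663424 − 2656028 = 7396; √7396 = 86.
q = (1632 − 86)/2 = 773, p = (1632 + 86)/2 = 859.
Check: 773 · 859 = 664007.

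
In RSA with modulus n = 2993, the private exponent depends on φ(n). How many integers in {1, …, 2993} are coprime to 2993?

2880

Factor: 2993 = 41 · 73.
φ(2993) = (41−1) · (73−1) = 40 · 72 = 2880.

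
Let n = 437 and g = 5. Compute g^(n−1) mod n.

5^1 ≡ 5 (mod 437)
5^2 ≡ 5^2 = 25 ≡ 25 (mod 437)
5^4 ≡ 25^2 = 625 ≡ 188 (mod 437)
5^8 ≡ 188^2 = 35344 ≡ 384 (mod 437)
5^16 ≡ 384^2 = 147456 ≡ 187 (mod 437)
5^32 ≡ 187^2 = 34969 ≡ 9 (mod 437)
5^64 ≡ 9^2 = 81 ≡ 81 (mod 437)
5^128 ≡ 81^2 = 6561 ≡ 6 (mod 437)
5^256 ≡ 6^2 = 36 ≡ 36 (mod 437)
436 = 256 + 128 + 32 + 16 + 4 in binary powers of 2.
So 5^436 ≡ 36 · 6 · 9 · 187 · 188 ≡ 397 (mod 437).
Since 397 ≠ 1, base 5 is a Fermat witness: 437 is composite.

397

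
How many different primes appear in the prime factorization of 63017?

63017 = 29 · 2173
2173 = 41 · 53
63017 = 29 · 41 · 53, which has 3 distinct prime factors.

3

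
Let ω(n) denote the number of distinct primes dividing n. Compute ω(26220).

5

26220 = 2^2 · 6555
6555 = 3 · 2185
2185 = 5 · 437
437 = 19 · 23
26220 = 2^2 · 3 · 5 · 19 · 23, which has 5 distinct prime factors.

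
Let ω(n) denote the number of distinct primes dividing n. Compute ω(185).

2

185 = 5 · 37
185 = 5 · 37, which has 2 distinct prime factors.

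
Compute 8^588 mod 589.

8^1 ≡ 8 (mod 589)
8^2 ≡ 8^2 = 64 ≡ 64 (mod 589)
8^4 ≡ 64^2 = 4096 ≡ 562 (mod 589)
8^8 ≡ 562^2 = 315844 ≡ 140 (mod 589)
8^16 ≡ 140^2 = 19600 ≡ 163 (mod 589)
8^32 ≡ 163^2 = 26569 ≡ 64 (mod 589)
8^64 ≡ 64^2 = 4096 ≡ 562 (mod 589)
8^128 ≡ 562^2 = 315844 ≡ 140 (mod 589)
8^256 ≡ 140^2 = 19600 ≡ 163 (mod 589)
8^512 ≡ 163^2 = 26569 ≡ 64 (mod 589)
588 = 512 + 64 + 8 + 4 in binary powers of 2.
So 8^588 ≡ 64 · 562 · 140 · 562 ≡ 419 (mod 589).
Since 419 ≠ 1, base 8 is a Fermat witness: 589 is composite.

419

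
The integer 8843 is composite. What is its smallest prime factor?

37

8843 is odd.
Digit sum 23, not divisible by 3.
Ends in 3: not divisible by 5.
7: 8843 = 7·1263 + 2
11: 8843 = 11·803 + 10
13: 8843 = 13·680 + 3
17: 8843 = 17·520 + 3
19: 8843 = 19·465 + 8
23: 8843 = 23·384 + 11
29: 8843 = 29·304 + 27
31: 8843 = 31·285 + 8
37: 8843 = 37·239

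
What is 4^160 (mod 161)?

4^1 ≡ 4 (mod 161)
4^2 ≡ 4^2 = 16 ≡ 16 (mod 161)
4^4 ≡ 16^2 = 256 ≡ 95 (mod 161)
4^8 ≡ 95^2 = 9025 ≡ 9 (mod 161)
4^16 ≡ 9^2 = 81 ≡ 81 (mod 161)
4^32 ≡ 81^2 = 6561 ≡ 121 (mod 161)
4^64 ≡ 121^2 = 14641 ≡ 151 (mod 161)
4^128 ≡ 151^2 = 22801 ≡ 100 (mod 161)
160 = 128 + 32 in binary powers of 2.
So 4^160 ≡ 100 · 121 ≡ 25 (mod 161).
Since 25 ≠ 1, base 4 is a Fermat witness: 161 is composite.

25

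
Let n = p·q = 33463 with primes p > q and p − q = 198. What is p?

307

Since p = q + 198, we have 33463 = q(q + 198), so q² + 198q − 33463 = 0.
Discriminant: 198² + 4·33463 = 39204 + 133852 = 173056; √173056 = 416.
q = (−198 + 416)/2 = 109, and p = q + 198 = 307.
Check: 109 · 307 = 33463.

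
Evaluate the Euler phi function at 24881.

Factor: 24881 = 139 · 179.
φ(24881) = (139−1) · (179−1) = 138 · 178 = 24564.

24564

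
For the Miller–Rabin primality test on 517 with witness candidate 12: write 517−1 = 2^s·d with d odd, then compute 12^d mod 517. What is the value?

166

517 − 1 = 516 = 2^2 · 129, so d = 129.
12^1 ≡ 12 (mod 517)
12^2 ≡ 12^2 = 144 ≡ 144 (mod 517)
12^4 ≡ 144^2 = 20736 ≡ 56 (mod 517)
12^8 ≡ 56^2 = 3136 ≡ 34 (mod 517)
12^16 ≡ 34^2 = 1156 ≡ 122 (mod 517)
12^32 ≡ 122^2 = 14884 ≡ 408 (mod 517)
12^64 ≡ 408^2 = 166464 ≡ 507 (mod 517)
12^128 ≡ 507^2 = 257049 ≡ 100 (mod 517)
129 = 128 + 1 in binary powers of 2.
So 12^129 ≡ 100 · 12 ≡ 166 (mod 517).
Squaring chain: 166 → 155; never reaches −1, so base 12 is a Miller–Rabin witness that 517 is composite.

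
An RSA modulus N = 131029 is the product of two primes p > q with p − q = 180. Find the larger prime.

Since p = q + 180, we have 131029 = q(q + 180), so q² + 180q − 131029 = 0.
Discriminant: 180² + 4·131029 = 32400 + 524116 = 556516; √556516 = 746.
q = (−180 + 746)/2 = 283, and p = q + 180 = 463.
Check: 283 · 463 = 131029.

463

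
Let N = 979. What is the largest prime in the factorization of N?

89

979 = 11 · 89
89 is prime.
So 979 = 11 · 89; the largest prime factor is 89.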